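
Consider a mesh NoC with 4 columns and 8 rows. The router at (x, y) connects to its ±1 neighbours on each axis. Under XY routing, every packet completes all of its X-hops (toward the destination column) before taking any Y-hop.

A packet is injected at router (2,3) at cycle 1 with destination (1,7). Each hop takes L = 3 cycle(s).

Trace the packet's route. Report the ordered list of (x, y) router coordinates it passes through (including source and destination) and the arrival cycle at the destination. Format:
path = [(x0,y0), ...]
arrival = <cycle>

path = [(2,3), (1,3), (1,4), (1,5), (1,6), (1,7)]
arrival = 16

t=1: at (2,3)
t=4: at (1,3) after W
t=7: at (1,4) after N
t=10: at (1,5) after N
t=13: at (1,6) after N
t=16: at (1,7) after N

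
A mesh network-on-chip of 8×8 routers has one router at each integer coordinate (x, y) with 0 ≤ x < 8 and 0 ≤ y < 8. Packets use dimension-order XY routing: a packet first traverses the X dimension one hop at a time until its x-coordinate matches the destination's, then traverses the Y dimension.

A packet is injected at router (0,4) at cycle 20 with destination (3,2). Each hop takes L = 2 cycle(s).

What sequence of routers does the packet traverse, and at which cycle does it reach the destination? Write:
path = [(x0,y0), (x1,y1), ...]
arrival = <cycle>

#0 — 0,4 | c20
#1 — 1,4 | c22 | E
#2 — 2,4 | c24 | E
#3 — 3,4 | c26 | E
#4 — 3,3 | c28 | S
#5 — 3,2 | c30 | S

path = [(0,4), (1,4), (2,4), (3,4), (3,3), (3,2)]
arrival = 30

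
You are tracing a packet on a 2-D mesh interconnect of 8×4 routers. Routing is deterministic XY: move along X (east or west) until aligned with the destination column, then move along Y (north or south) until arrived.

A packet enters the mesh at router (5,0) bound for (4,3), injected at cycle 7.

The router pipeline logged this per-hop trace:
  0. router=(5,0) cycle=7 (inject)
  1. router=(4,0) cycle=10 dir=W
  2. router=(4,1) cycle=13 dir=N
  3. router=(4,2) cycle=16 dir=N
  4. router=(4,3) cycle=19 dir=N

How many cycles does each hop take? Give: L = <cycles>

L = 3

cyc[1] − cyc[0] = 10 − 7 = 3.
Per-hop latency L = Δcyc = 3.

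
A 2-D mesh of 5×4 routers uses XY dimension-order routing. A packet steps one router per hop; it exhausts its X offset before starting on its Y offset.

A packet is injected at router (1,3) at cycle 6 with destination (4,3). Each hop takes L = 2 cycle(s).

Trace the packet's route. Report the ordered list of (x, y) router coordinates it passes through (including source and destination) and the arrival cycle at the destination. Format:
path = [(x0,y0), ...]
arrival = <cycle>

  0. router=(1,3) cycle=6 (inject)
  1. router=(2,3) cycle=8 dir=E
  2. router=(3,3) cycle=10 dir=E
  3. router=(4,3) cycle=12 dir=E

path = [(1,3), (2,3), (3,3), (4,3)]
arrival = 12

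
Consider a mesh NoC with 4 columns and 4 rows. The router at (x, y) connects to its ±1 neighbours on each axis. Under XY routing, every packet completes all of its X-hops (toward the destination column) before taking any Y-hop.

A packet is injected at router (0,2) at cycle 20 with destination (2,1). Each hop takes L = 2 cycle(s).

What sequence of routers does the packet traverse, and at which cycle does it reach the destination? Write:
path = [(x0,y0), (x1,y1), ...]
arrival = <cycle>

path = [(0,2), (1,2), (2,2), (2,1)]
arrival = 26

t=20: at (0,2)
t=22: at (1,2) after E
t=24: at (2,2) after E
t=26: at (2,1) after S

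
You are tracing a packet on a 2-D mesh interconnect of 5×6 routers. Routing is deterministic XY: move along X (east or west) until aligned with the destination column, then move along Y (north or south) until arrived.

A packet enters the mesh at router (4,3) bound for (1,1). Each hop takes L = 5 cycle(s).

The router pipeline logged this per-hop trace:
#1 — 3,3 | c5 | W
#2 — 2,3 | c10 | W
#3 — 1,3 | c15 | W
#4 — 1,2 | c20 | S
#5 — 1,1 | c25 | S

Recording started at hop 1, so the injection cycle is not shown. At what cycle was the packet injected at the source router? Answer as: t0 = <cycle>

Hop 1 reached at cycle 5; hop k is at t0 + k·L.
So t0 = 5 − 1·5 = 0.

t0 = 0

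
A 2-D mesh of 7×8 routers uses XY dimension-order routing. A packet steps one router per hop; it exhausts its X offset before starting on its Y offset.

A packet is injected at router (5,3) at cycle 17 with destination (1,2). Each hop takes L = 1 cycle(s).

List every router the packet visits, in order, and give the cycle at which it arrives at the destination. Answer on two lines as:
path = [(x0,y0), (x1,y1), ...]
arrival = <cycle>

#0 — 5,3 | c17
#1 — 4,3 | c18 | W
#2 — 3,3 | c19 | W
#3 — 2,3 | c20 | W
#4 — 1,3 | c21 | W
#5 — 1,2 | c22 | S

path = [(5,3), (4,3), (3,3), (2,3), (1,3), (1,2)]
arrival = 22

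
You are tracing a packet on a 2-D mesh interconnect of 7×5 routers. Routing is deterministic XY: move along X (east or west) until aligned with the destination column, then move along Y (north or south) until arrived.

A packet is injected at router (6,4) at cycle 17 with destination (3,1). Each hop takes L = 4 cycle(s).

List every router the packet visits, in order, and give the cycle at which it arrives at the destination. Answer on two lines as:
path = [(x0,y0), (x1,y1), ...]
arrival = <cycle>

hop 0: (6,4) @ cyc 17
hop 1: (5,4) @ cyc 21  [W]
hop 2: (4,4) @ cyc 25  [W]
hop 3: (3,4) @ cyc 29  [W]
hop 4: (3,3) @ cyc 33  [S]
hop 5: (3,2) @ cyc 37  [S]
hop 6: (3,1) @ cyc 41  [S]

path = [(6,4), (5,4), (4,4), (3,4), (3,3), (3,2), (3,1)]
arrival = 41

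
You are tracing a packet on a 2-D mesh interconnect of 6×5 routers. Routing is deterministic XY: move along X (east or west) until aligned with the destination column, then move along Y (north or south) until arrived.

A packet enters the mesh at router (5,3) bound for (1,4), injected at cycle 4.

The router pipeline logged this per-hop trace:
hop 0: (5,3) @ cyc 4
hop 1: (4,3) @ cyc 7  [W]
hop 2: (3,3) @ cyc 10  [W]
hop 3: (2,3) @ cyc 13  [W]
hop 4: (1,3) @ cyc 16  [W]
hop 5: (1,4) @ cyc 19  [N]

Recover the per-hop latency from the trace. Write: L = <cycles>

L = 3

cyc[1] − cyc[0] = 7 − 4 = 3.
Per-hop latency L = Δcyc = 3.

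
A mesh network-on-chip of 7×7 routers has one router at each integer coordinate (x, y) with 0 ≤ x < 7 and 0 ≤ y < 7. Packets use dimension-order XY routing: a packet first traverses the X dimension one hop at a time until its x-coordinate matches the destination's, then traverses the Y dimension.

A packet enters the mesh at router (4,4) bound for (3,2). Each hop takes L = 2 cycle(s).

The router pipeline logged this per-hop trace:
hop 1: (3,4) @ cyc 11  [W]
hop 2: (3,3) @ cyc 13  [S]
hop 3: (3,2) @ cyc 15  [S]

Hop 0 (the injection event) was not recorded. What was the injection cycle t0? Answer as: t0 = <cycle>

At hop 1 the cycle is 11; in general cyc_k = t0 + kL.
So t0 = 11 − 1·2 = 9.

t0 = 9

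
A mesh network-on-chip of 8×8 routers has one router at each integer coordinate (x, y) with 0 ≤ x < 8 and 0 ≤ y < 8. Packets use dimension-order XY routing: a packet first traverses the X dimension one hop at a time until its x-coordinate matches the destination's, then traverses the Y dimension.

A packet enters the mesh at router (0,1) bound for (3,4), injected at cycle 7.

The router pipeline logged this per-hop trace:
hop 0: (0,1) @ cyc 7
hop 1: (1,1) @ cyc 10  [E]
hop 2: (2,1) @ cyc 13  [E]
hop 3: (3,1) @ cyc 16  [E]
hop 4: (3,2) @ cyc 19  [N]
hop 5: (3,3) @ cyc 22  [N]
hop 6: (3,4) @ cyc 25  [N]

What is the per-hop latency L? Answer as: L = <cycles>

L = 3

Δcyc across hop 0→1: 10 − 7 = 3.
That increment is L by definition: L = 3.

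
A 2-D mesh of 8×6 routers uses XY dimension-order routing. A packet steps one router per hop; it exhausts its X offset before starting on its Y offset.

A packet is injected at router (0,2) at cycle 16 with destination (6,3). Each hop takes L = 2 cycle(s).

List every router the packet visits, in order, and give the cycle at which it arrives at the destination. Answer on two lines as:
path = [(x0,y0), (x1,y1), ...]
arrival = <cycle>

#0 — 0,2 | c16
#1 — 1,2 | c18 | E
#2 — 2,2 | c20 | E
#3 — 3,2 | c22 | E
#4 — 4,2 | c24 | E
#5 — 5,2 | c26 | E
#6 — 6,2 | c28 | E
#7 — 6,3 | c30 | N

path = [(0,2), (1,2), (2,2), (3,2), (4,2), (5,2), (6,2), (6,3)]
arrival = 30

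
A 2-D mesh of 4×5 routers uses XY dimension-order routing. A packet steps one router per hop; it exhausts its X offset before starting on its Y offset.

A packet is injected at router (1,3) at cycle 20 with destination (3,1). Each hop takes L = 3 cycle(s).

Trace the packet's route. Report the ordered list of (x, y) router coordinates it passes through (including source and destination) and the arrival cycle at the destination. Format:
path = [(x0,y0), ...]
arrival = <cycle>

src (1,3)  cyc=20
E→(2,3)  cyc=23
E→(3,3)  cyc=26
S→(3,2)  cyc=29
S→(3,1)  cyc=32

path = [(1,3), (2,3), (3,3), (3,2), (3,1)]
arrival = 32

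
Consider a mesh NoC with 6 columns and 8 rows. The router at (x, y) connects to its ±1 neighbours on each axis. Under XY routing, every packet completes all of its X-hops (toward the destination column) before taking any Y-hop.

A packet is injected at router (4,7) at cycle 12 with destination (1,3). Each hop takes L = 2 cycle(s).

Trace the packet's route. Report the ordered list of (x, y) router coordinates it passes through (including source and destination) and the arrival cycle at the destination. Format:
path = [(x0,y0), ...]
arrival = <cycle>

#0 — 4,7 | c12
#1 — 3,7 | c14 | W
#2 — 2,7 | c16 | W
#3 — 1,7 | c18 | W
#4 — 1,6 | c20 | S
#5 — 1,5 | c22 | S
#6 — 1,4 | c24 | S
#7 — 1,3 | c26 | S

path = [(4,7), (3,7), (2,7), (1,7), (1,6), (1,5), (1,4), (1,3)]
arrival = 26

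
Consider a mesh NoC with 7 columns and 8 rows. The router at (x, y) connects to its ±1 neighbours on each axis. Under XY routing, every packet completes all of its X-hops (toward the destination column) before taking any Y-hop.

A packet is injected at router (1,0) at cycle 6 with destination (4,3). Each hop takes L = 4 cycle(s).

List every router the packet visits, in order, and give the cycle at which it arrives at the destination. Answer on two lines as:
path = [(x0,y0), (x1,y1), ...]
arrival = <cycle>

path = [(1,0), (2,0), (3,0), (4,0), (4,1), (4,2), (4,3)]
arrival = 30

  0. router=(1,0) cycle=6 (inject)
  1. router=(2,0) cycle=10 dir=E
  2. router=(3,0) cycle=14 dir=E
  3. router=(4,0) cycle=18 dir=E
  4. router=(4,1) cycle=22 dir=N
  5. router=(4,2) cycle=26 dir=N
  6. router=(4,3) cycle=30 dir=N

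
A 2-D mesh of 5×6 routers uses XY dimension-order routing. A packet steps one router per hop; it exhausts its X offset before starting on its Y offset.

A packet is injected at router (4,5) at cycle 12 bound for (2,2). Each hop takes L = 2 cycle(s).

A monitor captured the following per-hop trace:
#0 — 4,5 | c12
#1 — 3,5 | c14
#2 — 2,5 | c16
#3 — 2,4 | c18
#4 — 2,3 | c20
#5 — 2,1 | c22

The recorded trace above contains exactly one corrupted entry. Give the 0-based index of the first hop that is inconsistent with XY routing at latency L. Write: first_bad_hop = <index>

hop 1: step (-1,+0), +2 cyc — ok
hop 2: step (-1,+0), +2 cyc — ok
hop 3: step (+0,-1), +2 cyc — ok
hop 4: step (+0,-1), +2 cyc — ok
hop 5: step (+0,-2), +2 cyc — BAD: non-unit step

first_bad_hop = 5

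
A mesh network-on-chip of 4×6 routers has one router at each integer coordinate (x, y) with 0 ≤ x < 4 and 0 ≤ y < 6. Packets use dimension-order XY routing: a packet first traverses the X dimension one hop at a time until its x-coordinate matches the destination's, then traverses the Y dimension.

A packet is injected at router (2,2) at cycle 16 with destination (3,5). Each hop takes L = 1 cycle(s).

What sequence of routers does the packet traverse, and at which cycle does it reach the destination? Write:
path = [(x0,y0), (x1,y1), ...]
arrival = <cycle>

hop 0: (2,2) @ cyc 16
hop 1: (3,2) @ cyc 17  [E]
hop 2: (3,3) @ cyc 18  [N]
hop 3: (3,4) @ cyc 19  [N]
hop 4: (3,5) @ cyc 20  [N]

path = [(2,2), (3,2), (3,3), (3,4), (3,5)]
arrival = 20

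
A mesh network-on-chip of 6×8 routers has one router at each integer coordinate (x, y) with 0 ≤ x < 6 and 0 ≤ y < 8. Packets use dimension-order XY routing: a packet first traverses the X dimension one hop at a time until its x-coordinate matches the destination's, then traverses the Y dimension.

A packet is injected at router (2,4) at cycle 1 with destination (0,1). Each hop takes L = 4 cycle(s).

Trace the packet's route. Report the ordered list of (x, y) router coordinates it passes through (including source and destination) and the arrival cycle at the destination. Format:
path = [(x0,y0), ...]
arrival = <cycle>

path = [(2,4), (1,4), (0,4), (0,3), (0,2), (0,1)]
arrival = 21

  0. router=(2,4) cycle=1 (inject)
  1. router=(1,4) cycle=5 dir=W
  2. router=(0,4) cycle=9 dir=W
  3. router=(0,3) cycle=13 dir=S
  4. router=(0,2) cycle=17 dir=S
  5. router=(0,1) cycle=21 dir=S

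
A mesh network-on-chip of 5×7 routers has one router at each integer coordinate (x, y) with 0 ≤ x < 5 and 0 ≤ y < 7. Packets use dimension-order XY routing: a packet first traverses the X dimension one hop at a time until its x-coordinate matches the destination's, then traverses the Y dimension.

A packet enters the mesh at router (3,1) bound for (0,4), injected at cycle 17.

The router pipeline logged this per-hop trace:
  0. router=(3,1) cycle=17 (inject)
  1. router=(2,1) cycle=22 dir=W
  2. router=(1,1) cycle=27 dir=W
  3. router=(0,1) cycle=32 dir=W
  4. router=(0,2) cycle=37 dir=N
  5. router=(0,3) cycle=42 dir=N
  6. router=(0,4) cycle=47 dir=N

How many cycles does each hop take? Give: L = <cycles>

L = 5

Between hops 0 and 1 the cycle counter advances 22 − 17 = 5.
That increment is L by definition: L = 5.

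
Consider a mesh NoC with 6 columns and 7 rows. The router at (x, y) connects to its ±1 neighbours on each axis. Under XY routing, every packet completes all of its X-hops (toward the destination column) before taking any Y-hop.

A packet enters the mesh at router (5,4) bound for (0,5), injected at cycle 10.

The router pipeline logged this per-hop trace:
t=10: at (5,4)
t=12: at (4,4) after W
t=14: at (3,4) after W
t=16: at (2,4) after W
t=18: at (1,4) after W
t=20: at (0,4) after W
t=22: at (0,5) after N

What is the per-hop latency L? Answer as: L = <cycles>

L = 2

From hop 0 (10) to hop 1 (12): +2 cycles.
Per-hop latency L = Δcyc = 2.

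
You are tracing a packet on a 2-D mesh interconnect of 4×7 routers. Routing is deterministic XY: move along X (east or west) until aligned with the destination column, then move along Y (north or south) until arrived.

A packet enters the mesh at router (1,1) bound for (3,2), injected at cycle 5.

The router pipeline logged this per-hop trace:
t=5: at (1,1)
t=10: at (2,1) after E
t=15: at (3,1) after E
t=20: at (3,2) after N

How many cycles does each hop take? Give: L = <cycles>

Between hops 0 and 1 the cycle counter advances 10 − 5 = 5.
Each hop adds L, hence L = 5.

L = 5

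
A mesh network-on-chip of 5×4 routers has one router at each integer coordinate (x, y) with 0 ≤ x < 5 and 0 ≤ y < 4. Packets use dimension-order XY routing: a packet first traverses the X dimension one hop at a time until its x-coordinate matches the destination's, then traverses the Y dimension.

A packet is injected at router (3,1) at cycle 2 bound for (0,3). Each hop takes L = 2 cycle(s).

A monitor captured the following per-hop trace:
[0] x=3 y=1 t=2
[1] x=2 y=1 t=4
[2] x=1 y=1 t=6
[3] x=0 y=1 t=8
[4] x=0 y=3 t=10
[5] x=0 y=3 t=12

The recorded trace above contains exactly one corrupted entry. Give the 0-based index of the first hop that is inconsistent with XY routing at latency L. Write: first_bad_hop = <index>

first_bad_hop = 4

[1] (-1,+0) / 2c ⇒ ok
[2] (-1,+0) / 2c ⇒ ok
[3] (-1,+0) / 2c ⇒ ok
[4] (+0,+2) / 2c ⇒ BAD: non-unit step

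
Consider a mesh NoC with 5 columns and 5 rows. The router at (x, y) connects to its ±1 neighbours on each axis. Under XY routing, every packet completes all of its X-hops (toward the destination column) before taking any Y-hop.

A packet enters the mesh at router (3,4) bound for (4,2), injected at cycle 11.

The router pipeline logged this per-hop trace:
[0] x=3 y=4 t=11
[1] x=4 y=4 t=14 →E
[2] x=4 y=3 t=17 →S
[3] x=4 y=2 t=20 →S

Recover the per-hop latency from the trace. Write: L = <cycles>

L = 3

Δcyc across hop 0→1: 14 − 11 = 3.
Per-hop latency L = Δcyc = 3.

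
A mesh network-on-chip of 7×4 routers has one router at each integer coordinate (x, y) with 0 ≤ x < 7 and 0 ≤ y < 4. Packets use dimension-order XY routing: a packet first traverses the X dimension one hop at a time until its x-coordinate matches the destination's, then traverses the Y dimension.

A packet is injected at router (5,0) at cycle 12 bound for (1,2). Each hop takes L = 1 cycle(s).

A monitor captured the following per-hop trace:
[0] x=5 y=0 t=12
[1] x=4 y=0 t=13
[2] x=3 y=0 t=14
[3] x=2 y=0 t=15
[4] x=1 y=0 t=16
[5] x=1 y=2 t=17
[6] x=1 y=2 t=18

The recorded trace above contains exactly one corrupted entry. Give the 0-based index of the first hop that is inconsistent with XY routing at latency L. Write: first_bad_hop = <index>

  1: Δx=-1 Δy=+0 Δt=1 [ok]
  2: Δx=-1 Δy=+0 Δt=1 [ok]
  3: Δx=-1 Δy=+0 Δt=1 [ok]
  4: Δx=-1 Δy=+0 Δt=1 [ok]
  5: Δx=+0 Δy=+2 Δt=1 [BAD: non-unit step]

first_bad_hop = 5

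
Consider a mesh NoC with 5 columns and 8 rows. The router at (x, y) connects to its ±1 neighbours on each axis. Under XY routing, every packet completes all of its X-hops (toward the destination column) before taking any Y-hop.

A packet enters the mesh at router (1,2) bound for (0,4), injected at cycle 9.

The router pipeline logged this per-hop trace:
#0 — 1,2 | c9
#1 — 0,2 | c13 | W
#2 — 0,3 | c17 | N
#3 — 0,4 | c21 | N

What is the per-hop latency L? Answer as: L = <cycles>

L = 4

Δcyc across hop 0→1: 13 − 9 = 4.
One hop costs L cycles, so L = 4.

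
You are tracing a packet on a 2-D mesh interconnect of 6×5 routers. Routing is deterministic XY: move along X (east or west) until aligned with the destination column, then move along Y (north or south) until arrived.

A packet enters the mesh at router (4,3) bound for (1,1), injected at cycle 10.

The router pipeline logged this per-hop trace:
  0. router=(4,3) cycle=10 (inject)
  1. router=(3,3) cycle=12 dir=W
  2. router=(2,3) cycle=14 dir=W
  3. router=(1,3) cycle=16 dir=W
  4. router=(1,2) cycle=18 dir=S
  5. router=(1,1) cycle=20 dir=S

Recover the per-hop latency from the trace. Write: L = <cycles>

L = 2

From hop 0 (10) to hop 1 (12): +2 cycles.
One hop costs L cycles, so L = 2.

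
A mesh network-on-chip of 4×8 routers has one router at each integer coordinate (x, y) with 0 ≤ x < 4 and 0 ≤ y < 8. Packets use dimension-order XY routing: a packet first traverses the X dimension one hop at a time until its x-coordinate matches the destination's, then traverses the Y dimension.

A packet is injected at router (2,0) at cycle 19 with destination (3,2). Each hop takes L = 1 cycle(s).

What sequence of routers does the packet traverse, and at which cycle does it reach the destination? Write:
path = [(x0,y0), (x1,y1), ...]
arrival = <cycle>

hop 0: (2,0) @ cyc 19
hop 1: (3,0) @ cyc 20  [E]
hop 2: (3,1) @ cyc 21  [N]
hop 3: (3,2) @ cyc 22  [N]

path = [(2,0), (3,0), (3,1), (3,2)]
arrival = 22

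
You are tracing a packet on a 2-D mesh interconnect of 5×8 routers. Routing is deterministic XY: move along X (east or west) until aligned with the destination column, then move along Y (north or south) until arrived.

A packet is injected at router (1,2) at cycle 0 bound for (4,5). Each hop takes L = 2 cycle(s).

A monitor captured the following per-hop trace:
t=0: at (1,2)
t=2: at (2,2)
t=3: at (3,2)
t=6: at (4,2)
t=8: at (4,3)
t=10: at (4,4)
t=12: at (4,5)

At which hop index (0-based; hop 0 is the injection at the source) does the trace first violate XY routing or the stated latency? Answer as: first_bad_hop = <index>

first_bad_hop = 2

check 1→ d=(1,0) cyc+2: ok
check 2→ d=(1,0) cyc+1: BAD: Δcyc=1≠L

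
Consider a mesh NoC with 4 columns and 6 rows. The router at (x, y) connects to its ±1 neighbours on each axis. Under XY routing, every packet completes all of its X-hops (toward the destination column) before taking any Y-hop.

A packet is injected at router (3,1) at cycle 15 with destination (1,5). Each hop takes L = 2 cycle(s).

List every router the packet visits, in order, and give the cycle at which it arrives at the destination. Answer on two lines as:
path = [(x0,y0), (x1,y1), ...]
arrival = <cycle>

path = [(3,1), (2,1), (1,1), (1,2), (1,3), (1,4), (1,5)]
arrival = 27

#0 — 3,1 | c15
#1 — 2,1 | c17 | W
#2 — 1,1 | c19 | W
#3 — 1,2 | c21 | N
#4 — 1,3 | c23 | N
#5 — 1,4 | c25 | N
#6 — 1,5 | c27 | N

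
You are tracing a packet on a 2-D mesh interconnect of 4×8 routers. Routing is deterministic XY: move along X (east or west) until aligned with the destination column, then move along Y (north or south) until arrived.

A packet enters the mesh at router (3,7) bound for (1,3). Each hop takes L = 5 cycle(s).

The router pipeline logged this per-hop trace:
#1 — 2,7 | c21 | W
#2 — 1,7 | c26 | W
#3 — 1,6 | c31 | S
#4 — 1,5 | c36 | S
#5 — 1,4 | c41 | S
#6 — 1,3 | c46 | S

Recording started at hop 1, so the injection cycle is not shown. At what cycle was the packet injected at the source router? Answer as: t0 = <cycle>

t0 = 16

The first recorded entry is hop 1 at cycle 21.
So t0 = 21 − 1·5 = 16.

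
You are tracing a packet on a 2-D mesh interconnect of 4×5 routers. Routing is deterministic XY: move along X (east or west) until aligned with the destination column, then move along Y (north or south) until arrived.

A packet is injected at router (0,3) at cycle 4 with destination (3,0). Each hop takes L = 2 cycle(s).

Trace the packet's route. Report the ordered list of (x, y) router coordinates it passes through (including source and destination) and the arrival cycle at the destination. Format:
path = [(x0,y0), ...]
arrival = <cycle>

path = [(0,3), (1,3), (2,3), (3,3), (3,2), (3,1), (3,0)]
arrival = 16

t=4: at (0,3)
t=6: at (1,3) after E
t=8: at (2,3) after E
t=10: at (3,3) after E
t=12: at (3,2) after S
t=14: at (3,1) after S
t=16: at (3,0) after S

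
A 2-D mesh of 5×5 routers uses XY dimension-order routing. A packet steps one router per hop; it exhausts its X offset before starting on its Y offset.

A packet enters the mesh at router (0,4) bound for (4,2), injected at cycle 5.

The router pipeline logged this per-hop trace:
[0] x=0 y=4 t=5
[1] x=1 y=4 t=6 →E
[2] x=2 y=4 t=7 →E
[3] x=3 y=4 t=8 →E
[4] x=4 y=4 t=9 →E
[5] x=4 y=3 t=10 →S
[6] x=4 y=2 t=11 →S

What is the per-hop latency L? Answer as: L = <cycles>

Between hops 0 and 1 the cycle counter advances 6 − 5 = 1.
Each hop adds L, hence L = 1.

L = 1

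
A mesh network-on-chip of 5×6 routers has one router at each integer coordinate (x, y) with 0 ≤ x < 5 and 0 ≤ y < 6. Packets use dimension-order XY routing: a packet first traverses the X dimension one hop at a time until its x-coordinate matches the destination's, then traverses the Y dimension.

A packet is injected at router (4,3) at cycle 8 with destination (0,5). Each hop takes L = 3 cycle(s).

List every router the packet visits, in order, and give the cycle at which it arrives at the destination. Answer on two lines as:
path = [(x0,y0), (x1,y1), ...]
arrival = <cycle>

src (4,3)  cyc=8
W→(3,3)  cyc=11
W→(2,3)  cyc=14
W→(1,3)  cyc=17
W→(0,3)  cyc=20
N→(0,4)  cyc=23
N→(0,5)  cyc=26

path = [(4,3), (3,3), (2,3), (1,3), (0,3), (0,4), (0,5)]
arrival = 26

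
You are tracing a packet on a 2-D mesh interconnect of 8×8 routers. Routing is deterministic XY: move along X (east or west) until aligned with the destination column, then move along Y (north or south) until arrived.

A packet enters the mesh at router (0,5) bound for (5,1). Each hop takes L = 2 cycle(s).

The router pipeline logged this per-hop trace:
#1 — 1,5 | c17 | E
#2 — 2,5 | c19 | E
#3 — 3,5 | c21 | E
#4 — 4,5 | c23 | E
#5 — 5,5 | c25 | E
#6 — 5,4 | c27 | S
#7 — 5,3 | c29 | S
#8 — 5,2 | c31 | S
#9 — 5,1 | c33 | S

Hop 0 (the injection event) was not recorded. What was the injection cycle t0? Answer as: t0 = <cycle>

Hop 1 reached at cycle 17; hop k is at t0 + k·L.
So t0 = 17 − 1·2 = 15.

t0 = 15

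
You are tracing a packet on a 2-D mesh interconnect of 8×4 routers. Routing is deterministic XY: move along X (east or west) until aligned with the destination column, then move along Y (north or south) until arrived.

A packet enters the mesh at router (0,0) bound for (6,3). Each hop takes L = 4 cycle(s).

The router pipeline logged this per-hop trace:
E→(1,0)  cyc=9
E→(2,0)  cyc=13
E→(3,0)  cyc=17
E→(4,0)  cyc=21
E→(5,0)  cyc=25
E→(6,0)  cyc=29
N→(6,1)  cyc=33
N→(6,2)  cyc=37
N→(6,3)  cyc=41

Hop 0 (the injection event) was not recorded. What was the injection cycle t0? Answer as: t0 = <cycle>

t0 = 5

The first recorded entry is hop 1 at cycle 9.
Therefore t0 = 9 − L = 5.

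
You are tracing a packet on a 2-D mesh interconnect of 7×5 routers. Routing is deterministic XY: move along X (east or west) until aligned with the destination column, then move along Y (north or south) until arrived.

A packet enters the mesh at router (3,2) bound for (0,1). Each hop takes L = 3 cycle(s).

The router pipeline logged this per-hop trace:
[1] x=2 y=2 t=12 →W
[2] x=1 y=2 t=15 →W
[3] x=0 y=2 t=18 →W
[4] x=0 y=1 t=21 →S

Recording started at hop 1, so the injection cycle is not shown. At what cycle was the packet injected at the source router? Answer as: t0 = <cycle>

The first recorded entry is hop 1 at cycle 12.
t0 = cyc[1] − L = 12 − 3 = 9.

t0 = 9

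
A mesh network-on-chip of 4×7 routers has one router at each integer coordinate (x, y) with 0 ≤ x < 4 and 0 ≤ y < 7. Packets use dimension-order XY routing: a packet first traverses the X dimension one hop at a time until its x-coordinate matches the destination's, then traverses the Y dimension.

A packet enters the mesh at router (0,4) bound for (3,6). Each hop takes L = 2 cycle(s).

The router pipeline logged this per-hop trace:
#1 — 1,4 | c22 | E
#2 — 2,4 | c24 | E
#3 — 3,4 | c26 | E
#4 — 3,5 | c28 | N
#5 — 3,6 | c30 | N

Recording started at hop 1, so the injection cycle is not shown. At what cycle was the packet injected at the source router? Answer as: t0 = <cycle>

At hop 1 the cycle is 22; in general cyc_k = t0 + kL.
t0 = cyc[1] − L = 22 − 2 = 20.

t0 = 20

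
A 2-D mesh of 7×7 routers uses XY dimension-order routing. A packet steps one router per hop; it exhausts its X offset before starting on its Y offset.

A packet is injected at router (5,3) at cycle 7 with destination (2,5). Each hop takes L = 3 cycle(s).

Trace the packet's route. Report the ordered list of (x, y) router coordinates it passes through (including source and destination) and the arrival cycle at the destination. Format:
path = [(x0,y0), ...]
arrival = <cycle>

path = [(5,3), (4,3), (3,3), (2,3), (2,4), (2,5)]
arrival = 22

[0] x=5 y=3 t=7
[1] x=4 y=3 t=10 →W
[2] x=3 y=3 t=13 →W
[3] x=2 y=3 t=16 →W
[4] x=2 y=4 t=19 →N
[5] x=2 y=5 t=22 →N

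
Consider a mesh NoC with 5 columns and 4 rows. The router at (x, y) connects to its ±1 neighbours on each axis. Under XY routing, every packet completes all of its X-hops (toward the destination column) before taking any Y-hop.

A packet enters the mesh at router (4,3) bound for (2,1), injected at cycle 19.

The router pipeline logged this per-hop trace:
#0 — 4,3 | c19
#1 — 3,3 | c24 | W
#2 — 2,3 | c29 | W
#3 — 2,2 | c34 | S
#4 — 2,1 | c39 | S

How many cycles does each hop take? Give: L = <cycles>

L = 5

From hop 0 (19) to hop 1 (24): +5 cycles.
Each hop adds L, hence L = 5.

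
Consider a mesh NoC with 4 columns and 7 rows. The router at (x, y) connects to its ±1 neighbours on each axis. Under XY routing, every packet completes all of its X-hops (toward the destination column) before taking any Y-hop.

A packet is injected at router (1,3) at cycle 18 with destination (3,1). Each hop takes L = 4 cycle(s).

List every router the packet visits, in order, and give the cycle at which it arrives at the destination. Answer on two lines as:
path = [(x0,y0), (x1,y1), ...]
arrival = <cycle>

path = [(1,3), (2,3), (3,3), (3,2), (3,1)]
arrival = 34

hop 0: (1,3) @ cyc 18
hop 1: (2,3) @ cyc 22  [E]
hop 2: (3,3) @ cyc 26  [E]
hop 3: (3,2) @ cyc 30  [S]
hop 4: (3,1) @ cyc 34  [S]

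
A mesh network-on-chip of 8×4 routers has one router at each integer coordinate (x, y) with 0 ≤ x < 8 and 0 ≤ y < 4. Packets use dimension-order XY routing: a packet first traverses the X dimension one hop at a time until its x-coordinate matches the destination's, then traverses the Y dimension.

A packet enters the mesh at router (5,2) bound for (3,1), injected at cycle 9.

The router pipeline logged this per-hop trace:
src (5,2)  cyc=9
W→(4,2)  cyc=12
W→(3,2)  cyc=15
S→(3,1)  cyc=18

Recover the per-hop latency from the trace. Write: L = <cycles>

cyc[1] − cyc[0] = 12 − 9 = 3.
Per-hop latency L = Δcyc = 3.

L = 3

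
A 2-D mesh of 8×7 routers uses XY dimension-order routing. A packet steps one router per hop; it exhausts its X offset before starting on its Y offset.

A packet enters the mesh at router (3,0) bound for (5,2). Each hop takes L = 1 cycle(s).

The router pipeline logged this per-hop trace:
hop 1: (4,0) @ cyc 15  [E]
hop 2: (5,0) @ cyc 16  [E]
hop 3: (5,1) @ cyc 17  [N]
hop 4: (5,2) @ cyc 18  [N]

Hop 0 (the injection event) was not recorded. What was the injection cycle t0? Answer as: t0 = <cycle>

t0 = 14

cyc[1] = 15 and cyc[k] = t0 + k·L for every k.
t0 = cyc[1] − L = 15 − 1 = 14.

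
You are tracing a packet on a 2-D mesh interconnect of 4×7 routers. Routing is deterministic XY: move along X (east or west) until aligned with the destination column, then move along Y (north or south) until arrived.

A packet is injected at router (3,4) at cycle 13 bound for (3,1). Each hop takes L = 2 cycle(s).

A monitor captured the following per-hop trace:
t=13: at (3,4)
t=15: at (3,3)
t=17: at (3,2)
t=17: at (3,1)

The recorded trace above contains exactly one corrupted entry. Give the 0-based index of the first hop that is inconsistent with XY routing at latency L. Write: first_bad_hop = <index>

[1] (+0,-1) / 2c ⇒ ok
[2] (+0,-1) / 2c ⇒ ok
[3] (+0,-1) / 0c ⇒ BAD: Δcyc=0≠L

first_bad_hop = 3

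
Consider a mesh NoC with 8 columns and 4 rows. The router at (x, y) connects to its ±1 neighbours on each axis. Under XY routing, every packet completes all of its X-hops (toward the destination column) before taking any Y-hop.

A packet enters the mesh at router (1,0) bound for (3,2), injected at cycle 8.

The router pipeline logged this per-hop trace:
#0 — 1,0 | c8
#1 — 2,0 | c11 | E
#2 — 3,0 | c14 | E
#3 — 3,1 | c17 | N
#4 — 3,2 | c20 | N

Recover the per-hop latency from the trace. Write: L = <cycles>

Between hops 0 and 1 the cycle counter advances 11 − 8 = 3.
One hop costs L cycles, so L = 3.

L = 3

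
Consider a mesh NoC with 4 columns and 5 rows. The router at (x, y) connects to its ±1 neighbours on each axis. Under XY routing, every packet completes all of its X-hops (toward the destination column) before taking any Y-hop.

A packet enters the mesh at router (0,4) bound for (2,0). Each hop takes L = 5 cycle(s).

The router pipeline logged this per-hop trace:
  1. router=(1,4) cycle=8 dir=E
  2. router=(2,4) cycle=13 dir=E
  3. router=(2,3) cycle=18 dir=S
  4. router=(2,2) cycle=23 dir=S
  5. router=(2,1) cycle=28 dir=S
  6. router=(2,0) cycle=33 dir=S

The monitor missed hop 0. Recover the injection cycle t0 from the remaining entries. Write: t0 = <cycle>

At hop 1 the cycle is 8; in general cyc_k = t0 + kL.
So t0 = 8 − 1·5 = 3.

t0 = 3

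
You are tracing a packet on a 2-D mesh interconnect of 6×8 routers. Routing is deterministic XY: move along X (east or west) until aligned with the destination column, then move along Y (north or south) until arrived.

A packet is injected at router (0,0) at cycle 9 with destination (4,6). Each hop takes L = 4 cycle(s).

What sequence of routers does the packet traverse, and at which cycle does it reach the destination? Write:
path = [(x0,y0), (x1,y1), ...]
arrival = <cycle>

path = [(0,0), (1,0), (2,0), (3,0), (4,0), (4,1), (4,2), (4,3), (4,4), (4,5), (4,6)]
arrival = 49

t=9: at (0,0)
t=13: at (1,0) after E
t=17: at (2,0) after E
t=21: at (3,0) after E
t=25: at (4,0) after E
t=29: at (4,1) after N
t=33: at (4,2) after N
t=37: at (4,3) after N
t=41: at (4,4) after N
t=45: at (4,5) after N
t=49: at (4,6) after N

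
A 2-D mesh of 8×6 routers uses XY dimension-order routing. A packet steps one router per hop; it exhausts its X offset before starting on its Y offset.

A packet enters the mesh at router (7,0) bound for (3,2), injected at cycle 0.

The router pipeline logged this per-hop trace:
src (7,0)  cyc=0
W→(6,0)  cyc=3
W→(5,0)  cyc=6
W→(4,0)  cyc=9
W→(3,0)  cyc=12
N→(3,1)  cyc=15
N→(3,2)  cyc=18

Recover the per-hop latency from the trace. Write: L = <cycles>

L = 3

Δcyc across hop 0→1: 3 − 0 = 3.
One hop costs L cycles, so L = 3.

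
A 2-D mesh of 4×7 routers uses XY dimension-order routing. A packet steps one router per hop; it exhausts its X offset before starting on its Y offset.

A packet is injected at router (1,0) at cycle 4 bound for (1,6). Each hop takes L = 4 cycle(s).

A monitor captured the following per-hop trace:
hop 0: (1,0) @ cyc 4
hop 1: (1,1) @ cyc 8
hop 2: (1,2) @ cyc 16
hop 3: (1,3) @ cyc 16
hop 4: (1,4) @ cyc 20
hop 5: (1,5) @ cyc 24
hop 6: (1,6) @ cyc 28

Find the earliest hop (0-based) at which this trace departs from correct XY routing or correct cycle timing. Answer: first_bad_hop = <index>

hop 1: step (+0,+1), +4 cyc — ok
hop 2: step (+0,+1), +8 cyc — BAD: Δcyc=8≠L

first_bad_hop = 2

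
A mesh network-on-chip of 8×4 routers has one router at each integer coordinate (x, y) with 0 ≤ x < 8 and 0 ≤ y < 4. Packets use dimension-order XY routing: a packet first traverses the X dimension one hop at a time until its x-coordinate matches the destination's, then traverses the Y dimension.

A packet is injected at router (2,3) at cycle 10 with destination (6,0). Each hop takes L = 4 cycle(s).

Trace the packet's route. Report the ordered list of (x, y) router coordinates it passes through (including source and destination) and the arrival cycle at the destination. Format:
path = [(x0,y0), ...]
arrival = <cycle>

path = [(2,3), (3,3), (4,3), (5,3), (6,3), (6,2), (6,1), (6,0)]
arrival = 38

t=10: at (2,3)
t=14: at (3,3) after E
t=18: at (4,3) after E
t=22: at (5,3) after E
t=26: at (6,3) after E
t=30: at (6,2) after S
t=34: at (6,1) after S
t=38: at (6,0) after S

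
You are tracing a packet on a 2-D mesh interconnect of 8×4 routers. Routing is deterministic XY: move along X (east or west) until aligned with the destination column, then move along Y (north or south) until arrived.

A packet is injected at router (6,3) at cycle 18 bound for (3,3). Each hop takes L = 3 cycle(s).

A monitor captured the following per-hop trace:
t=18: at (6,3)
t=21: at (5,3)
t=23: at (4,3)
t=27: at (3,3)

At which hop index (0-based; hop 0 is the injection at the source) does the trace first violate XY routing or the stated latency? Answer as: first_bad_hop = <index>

first_bad_hop = 2

check 1→ d=(-1,0) cyc+3: ok
check 2→ d=(-1,0) cyc+2: BAD: Δcyc=2≠L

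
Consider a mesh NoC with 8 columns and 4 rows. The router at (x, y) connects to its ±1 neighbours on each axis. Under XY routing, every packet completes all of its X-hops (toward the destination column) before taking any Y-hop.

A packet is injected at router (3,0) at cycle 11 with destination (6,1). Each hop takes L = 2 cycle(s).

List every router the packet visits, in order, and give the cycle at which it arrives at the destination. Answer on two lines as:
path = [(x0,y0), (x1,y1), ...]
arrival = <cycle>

#0 — 3,0 | c11
#1 — 4,0 | c13 | E
#2 — 5,0 | c15 | E
#3 — 6,0 | c17 | E
#4 — 6,1 | c19 | N

path = [(3,0), (4,0), (5,0), (6,0), (6,1)]
arrival = 19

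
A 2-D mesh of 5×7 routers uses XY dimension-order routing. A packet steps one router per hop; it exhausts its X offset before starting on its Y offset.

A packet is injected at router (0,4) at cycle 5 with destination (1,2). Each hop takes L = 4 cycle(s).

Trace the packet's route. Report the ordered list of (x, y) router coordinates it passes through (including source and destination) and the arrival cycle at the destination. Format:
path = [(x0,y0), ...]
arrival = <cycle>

path = [(0,4), (1,4), (1,3), (1,2)]
arrival = 17

  0. router=(0,4) cycle=5 (inject)
  1. router=(1,4) cycle=9 dir=E
  2. router=(1,3) cycle=13 dir=S
  3. router=(1,2) cycle=17 dir=S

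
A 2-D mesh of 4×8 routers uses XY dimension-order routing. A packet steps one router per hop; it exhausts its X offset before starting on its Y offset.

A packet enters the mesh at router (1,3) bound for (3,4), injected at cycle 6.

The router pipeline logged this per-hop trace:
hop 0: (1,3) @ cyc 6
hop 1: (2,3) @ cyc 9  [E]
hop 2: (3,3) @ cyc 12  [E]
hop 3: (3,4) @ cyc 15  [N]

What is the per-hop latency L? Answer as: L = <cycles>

L = 3

Between hops 0 and 1 the cycle counter advances 9 − 6 = 3.
That increment is L by definition: L = 3.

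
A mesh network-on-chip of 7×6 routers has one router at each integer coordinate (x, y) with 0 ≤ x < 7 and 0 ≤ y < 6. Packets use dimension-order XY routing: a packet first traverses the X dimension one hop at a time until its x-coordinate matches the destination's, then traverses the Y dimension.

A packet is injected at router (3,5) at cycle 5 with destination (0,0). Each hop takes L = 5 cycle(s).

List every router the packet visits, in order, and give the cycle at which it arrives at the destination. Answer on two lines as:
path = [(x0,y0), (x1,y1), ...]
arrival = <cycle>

path = [(3,5), (2,5), (1,5), (0,5), (0,4), (0,3), (0,2), (0,1), (0,0)]
arrival = 45

t=5: at (3,5)
t=10: at (2,5) after W
t=15: at (1,5) after W
t=20: at (0,5) after W
t=25: at (0,4) after S
t=30: at (0,3) after S
t=35: at (0,2) after S
t=40: at (0,1) after S
t=45: at (0,0) after S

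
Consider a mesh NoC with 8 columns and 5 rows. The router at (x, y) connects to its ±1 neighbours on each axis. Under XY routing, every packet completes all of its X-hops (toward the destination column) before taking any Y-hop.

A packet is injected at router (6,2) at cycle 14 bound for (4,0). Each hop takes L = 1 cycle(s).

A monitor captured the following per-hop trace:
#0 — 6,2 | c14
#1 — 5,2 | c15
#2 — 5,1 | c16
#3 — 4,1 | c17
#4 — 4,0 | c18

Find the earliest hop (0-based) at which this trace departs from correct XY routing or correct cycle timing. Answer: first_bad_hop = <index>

hop 1: step (-1,+0), +1 cyc — ok
hop 2: step (+0,-1), +1 cyc — BAD: Y-move but x=5≠4

first_bad_hop = 2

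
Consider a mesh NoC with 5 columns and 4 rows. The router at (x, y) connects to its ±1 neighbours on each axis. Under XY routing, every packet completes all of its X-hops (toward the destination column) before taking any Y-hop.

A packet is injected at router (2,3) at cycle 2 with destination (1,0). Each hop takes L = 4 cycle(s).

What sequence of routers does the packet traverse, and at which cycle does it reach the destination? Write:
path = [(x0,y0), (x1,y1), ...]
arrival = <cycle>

[0] x=2 y=3 t=2
[1] x=1 y=3 t=6 →W
[2] x=1 y=2 t=10 →S
[3] x=1 y=1 t=14 →S
[4] x=1 y=0 t=18 →S

path = [(2,3), (1,3), (1,2), (1,1), (1,0)]
arrival = 18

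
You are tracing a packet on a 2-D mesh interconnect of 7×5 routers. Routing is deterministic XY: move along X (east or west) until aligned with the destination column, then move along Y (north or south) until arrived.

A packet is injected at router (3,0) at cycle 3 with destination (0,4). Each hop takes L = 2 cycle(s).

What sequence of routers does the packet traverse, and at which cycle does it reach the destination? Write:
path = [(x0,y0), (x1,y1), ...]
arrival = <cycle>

src (3,0)  cyc=3
W→(2,0)  cyc=5
W→(1,0)  cyc=7
W→(0,0)  cyc=9
N→(0,1)  cyc=11
N→(0,2)  cyc=13
N→(0,3)  cyc=15
N→(0,4)  cyc=17

path = [(3,0), (2,0), (1,0), (0,0), (0,1), (0,2), (0,3), (0,4)]
arrival = 17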